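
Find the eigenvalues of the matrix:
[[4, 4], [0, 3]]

Characteristic equation: det(A - λI) = 0
λ² - (trace)λ + (det) = 0
trace = 4 + 3 = 7, det = (4)(3) - (4)(0) = 12
λ² - (7)λ + (12) = 0
λ = (7 ± √((7)² - 4·(12))) / 2 = (7 ± √1) / 2
Solving: λ = 3, 4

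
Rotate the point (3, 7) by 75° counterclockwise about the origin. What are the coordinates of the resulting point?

Rotation matrix for 75°: [[cos 75°, -sin 75°], [sin 75°, cos 75°]] ≈ [[0.258819, -0.965926], [0.965926, 0.258819]]
[[0.258819, -0.965926], [0.965926, 0.258819]] × [3, 7]ᵀ ≈ [-5.9850, 4.7095]ᵀ
Result: (-5.9850, 4.7095)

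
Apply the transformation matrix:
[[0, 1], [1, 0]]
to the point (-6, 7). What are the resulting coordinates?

Matrix multiplication:
[[0, 1], [1, 0]] × [-6, 7]ᵀ
= [(0)(-6) + (1)(7), (1)(-6) + (0)(7)]ᵀ
= [7, -6]ᵀ
Result: (7, -6)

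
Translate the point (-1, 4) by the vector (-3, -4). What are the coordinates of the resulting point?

Translation by (-3, -4) (homogeneous matrix [[1, 0, -3], [0, 1, -4], [0, 0, 1]]):
x' = -1 + -3 = -4
y' = 4 + -4 = 0
Result: (-4, 0)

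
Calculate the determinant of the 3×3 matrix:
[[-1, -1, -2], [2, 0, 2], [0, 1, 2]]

Expansion along first row:
det = -1·det([[0,2],[1,2]]) - -1·det([[2,2],[0,2]]) + -2·det([[2,0],[0,1]])
    = -1·(0·2 - 2·1) - -1·(2·2 - 2·0) + -2·(2·1 - 0·0)
    = -1·-2 - -1·4 + -2·2
    = 2 + 4 + -4 = 2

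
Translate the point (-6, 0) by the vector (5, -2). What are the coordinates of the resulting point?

Translation by (5, -2) (homogeneous matrix [[1, 0, 5], [0, 1, -2], [0, 0, 1]]):
x' = -6 + 5 = -1
y' = 0 + -2 = -2
Result: (-1, -2)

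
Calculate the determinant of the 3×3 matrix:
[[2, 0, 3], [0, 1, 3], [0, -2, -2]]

Expansion along first row:
det = 2·det([[1,3],[-2,-2]]) - 0·det([[0,3],[0,-2]]) + 3·det([[0,1],[0,-2]])
    = 2·(1·-2 - 3·-2) - 0·(0·-2 - 3·0) + 3·(0·-2 - 1·0)
    = 2·4 - 0·0 + 3·0
    = 8 + 0 + 0 = 8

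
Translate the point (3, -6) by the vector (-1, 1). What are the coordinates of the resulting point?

Translation by (-1, 1) (homogeneous matrix [[1, 0, -1], [0, 1, 1], [0, 0, 1]]):
x' = 3 + -1 = 2
y' = -6 + 1 = -5
Result: (2, -5)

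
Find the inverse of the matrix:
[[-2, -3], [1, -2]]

For [[a,b],[c,d]], inverse = (1/det)·[[d,-b],[-c,a]]
det = (-2)(-2) - (-3)(1) = 4 - -3 = 7
Inverse = (1/7)·[[-2, 3], [-1, -2]]
= [[-2/7, 3/7], [-1/7, -2/7]]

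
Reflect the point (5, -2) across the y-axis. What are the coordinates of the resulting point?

Reflection across y-axis: (5, -2) → (-5, -2)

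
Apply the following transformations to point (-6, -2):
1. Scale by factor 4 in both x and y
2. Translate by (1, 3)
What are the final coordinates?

Step 1: Scale (-6, -2) by 4 → (-24, -8)
Step 2: Translate by (1, 3) → (-23, -5)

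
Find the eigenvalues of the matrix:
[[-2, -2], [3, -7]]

Characteristic equation: det(A - λI) = 0
λ² - (trace)λ + (det) = 0
trace = -2 + -7 = -9, det = (-2)(-7) - (-2)(3) = 20
λ² - (-9)λ + (20) = 0
λ = (-9 ± √((-9)² - 4·(20))) / 2 = (-9 ± √1) / 2
Solving: λ = -5, -4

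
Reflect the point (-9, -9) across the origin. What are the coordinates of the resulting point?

Reflection across origin: (-9, -9) → (9, 9)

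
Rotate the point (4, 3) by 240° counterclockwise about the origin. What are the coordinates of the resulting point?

Rotation matrix for 240°: [[cos 240°, -sin 240°], [sin 240°, cos 240°]] ≈ [[-0.500000, 0.866025], [-0.866025, -0.500000]]
[[-0.500000, 0.866025], [-0.866025, -0.500000]] × [4, 3]ᵀ ≈ [0.5981, -4.9641]ᵀ
Result: (0.5981, -4.9641)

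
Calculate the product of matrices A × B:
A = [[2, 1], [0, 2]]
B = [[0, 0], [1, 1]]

Matrix multiplication:
C[0][0] = 2×0 + 1×1 = 1
C[0][1] = 2×0 + 1×1 = 1
C[1][0] = 0×0 + 2×1 = 2
C[1][1] = 0×0 + 2×1 = 2
Result: [[1, 1], [2, 2]]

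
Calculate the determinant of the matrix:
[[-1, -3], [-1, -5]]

For a 2×2 matrix [[a, b], [c, d]], det = ad - bc
det = (-1)(-5) - (-3)(-1) = 5 - 3 = 2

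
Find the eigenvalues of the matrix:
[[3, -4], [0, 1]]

Characteristic equation: det(A - λI) = 0
λ² - (trace)λ + (det) = 0
trace = 3 + 1 = 4, det = (3)(1) - (-4)(0) = 3
λ² - (4)λ + (3) = 0
λ = (4 ± √((4)² - 4·(3))) / 2 = (4 ± √4) / 2
Solving: λ = 1, 3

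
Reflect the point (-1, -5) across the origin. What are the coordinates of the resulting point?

Reflection across origin: (-1, -5) → (1, 5)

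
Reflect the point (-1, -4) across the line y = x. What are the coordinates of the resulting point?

Reflection across line y = x: (-1, -4) → (-4, -1)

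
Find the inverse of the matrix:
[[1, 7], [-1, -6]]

For [[a,b],[c,d]], inverse = (1/det)·[[d,-b],[-c,a]]
det = (1)(-6) - (7)(-1) = -6 - -7 = 1
Inverse = [[-6, -7], [1, 1]]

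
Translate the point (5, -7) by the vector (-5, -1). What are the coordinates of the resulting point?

Translation by (-5, -1) (homogeneous matrix [[1, 0, -5], [0, 1, -1], [0, 0, 1]]):
x' = 5 + -5 = 0
y' = -7 + -1 = -8
Result: (0, -8)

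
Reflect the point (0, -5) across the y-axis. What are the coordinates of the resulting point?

Reflection across y-axis: (0, -5) → (0, -5)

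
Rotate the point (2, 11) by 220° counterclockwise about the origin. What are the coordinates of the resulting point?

Rotation matrix for 220°: [[cos 220°, -sin 220°], [sin 220°, cos 220°]] ≈ [[-0.766044, 0.642788], [-0.642788, -0.766044]]
[[-0.766044, 0.642788], [-0.642788, -0.766044]] × [2, 11]ᵀ ≈ [5.5386, -9.7121]ᵀ
Result: (5.5386, -9.7121)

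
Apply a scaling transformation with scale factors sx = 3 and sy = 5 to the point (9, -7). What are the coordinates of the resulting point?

Scaling matrix:
[[3, 0], [0, 5]]
Result: (9 × 3, -7 × 5) = (27, -35)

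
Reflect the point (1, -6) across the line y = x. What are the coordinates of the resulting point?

Reflection across line y = x: (1, -6) → (-6, 1)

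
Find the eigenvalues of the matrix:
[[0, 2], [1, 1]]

Characteristic equation: det(A - λI) = 0
λ² - (trace)λ + (det) = 0
trace = 0 + 1 = 1, det = (0)(1) - (2)(1) = -2
λ² - (1)λ + (-2) = 0
λ = (1 ± √((1)² - 4·(-2))) / 2 = (1 ± √9) / 2
Solving: λ = -1, 2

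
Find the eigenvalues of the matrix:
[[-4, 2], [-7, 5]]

Characteristic equation: det(A - λI) = 0
λ² - (trace)λ + (det) = 0
trace = -4 + 5 = 1, det = (-4)(5) - (2)(-7) = -6
λ² - (1)λ + (-6) = 0
λ = (1 ± √((1)² - 4·(-6))) / 2 = (1 ± √25) / 2
Solving: λ = -2, 3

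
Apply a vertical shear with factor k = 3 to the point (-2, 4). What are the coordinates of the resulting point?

Shear matrix for vertical shear with factor k = 3:
[[1, 0], [3, 1]]
Result: (-2, 4) → (-2, -2)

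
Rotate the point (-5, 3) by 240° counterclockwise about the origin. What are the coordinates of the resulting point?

Rotation matrix for 240°: [[cos 240°, -sin 240°], [sin 240°, cos 240°]] ≈ [[-0.500000, 0.866025], [-0.866025, -0.500000]]
[[-0.500000, 0.866025], [-0.866025, -0.500000]] × [-5, 3]ᵀ ≈ [5.0981, 2.8301]ᵀ
Result: (5.0981, 2.8301)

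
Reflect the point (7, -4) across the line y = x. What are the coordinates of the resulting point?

Reflection across line y = x: (7, -4) → (-4, 7)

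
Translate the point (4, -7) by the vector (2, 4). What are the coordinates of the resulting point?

Translation by (2, 4) (homogeneous matrix [[1, 0, 2], [0, 1, 4], [0, 0, 1]]):
x' = 4 + 2 = 6
y' = -7 + 4 = -3
Result: (6, -3)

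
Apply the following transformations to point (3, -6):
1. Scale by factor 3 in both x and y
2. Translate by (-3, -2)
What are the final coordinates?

Step 1: Scale (3, -6) by 3 → (9, -18)
Step 2: Translate by (-3, -2) → (6, -20)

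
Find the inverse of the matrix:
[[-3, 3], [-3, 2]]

For [[a,b],[c,d]], inverse = (1/det)·[[d,-b],[-c,a]]
det = (-3)(2) - (3)(-3) = -6 - -9 = 3
Inverse = (1/3)·[[2, -3], [3, -3]]
= [[2/3, -1], [1, -1]]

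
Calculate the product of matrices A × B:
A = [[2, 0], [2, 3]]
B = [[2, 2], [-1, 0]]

Matrix multiplication:
C[0][0] = 2×2 + 0×-1 = 4
C[0][1] = 2×2 + 0×0 = 4
C[1][0] = 2×2 + 3×-1 = 1
C[1][1] = 2×2 + 3×0 = 4
Result: [[4, 4], [1, 4]]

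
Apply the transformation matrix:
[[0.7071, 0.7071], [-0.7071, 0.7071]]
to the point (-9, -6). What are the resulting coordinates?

Matrix multiplication:
[[0.7071, 0.7071], [-0.7071, 0.7071]] × [-9, -6]ᵀ
= [(0.7071)(-9) + (0.7071)(-6), (-0.7071)(-9) + (0.7071)(-6)]ᵀ
= [-10.6065, 2.1213]ᵀ
Result: (-10.6065, 2.1213)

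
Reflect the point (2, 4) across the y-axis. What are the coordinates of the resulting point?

Reflection across y-axis: (2, 4) → (-2, 4)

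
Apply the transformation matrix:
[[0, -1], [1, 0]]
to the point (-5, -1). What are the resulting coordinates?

Matrix multiplication:
[[0, -1], [1, 0]] × [-5, -1]ᵀ
= [(0)(-5) + (-1)(-1), (1)(-5) + (0)(-1)]ᵀ
= [1, -5]ᵀ
Result: (1, -5)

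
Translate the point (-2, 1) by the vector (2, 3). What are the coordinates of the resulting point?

Translation by (2, 3) (homogeneous matrix [[1, 0, 2], [0, 1, 3], [0, 0, 1]]):
x' = -2 + 2 = 0
y' = 1 + 3 = 4
Result: (0, 4)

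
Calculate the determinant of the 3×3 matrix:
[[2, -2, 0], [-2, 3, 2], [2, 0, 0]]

Expansion along first row:
det = 2·det([[3,2],[0,0]]) - -2·det([[-2,2],[2,0]]) + 0·det([[-2,3],[2,0]])
    = 2·(3·0 - 2·0) - -2·(-2·0 - 2·2) + 0·(-2·0 - 3·2)
    = 2·0 - -2·-4 + 0·-6
    = 0 + -8 + 0 = -8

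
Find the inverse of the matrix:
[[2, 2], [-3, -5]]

For [[a,b],[c,d]], inverse = (1/det)·[[d,-b],[-c,a]]
det = (2)(-5) - (2)(-3) = -10 - -6 = -4
Inverse = (1/-4)·[[-5, -2], [3, 2]]
= [[5/4, 1/2], [-3/4, -1/2]]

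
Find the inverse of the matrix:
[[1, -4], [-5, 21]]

For [[a,b],[c,d]], inverse = (1/det)·[[d,-b],[-c,a]]
det = (1)(21) - (-4)(-5) = 21 - 20 = 1
Inverse = [[21, 4], [5, 1]]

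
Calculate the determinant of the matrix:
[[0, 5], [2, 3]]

For a 2×2 matrix [[a, b], [c, d]], det = ad - bc
det = (0)(3) - (5)(2) = 0 - 10 = -10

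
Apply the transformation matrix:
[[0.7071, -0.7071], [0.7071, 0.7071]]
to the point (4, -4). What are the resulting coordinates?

Matrix multiplication:
[[0.7071, -0.7071], [0.7071, 0.7071]] × [4, -4]ᵀ
= [(0.7071)(4) + (-0.7071)(-4), (0.7071)(4) + (0.7071)(-4)]ᵀ
= [5.6568, 0]ᵀ
Result: (5.6568, 0)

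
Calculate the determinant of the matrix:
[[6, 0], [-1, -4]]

For a 2×2 matrix [[a, b], [c, d]], det = ad - bc
det = (6)(-4) - (0)(-1) = -24 - 0 = -24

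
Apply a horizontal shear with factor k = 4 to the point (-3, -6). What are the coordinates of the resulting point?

Shear matrix for horizontal shear with factor k = 4:
[[1, 4], [0, 1]]
Result: (-3, -6) → (-27, -6)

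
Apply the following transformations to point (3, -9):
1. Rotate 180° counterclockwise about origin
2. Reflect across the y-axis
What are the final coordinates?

Step 1: Rotate 180° → (-3, 9)
Step 2: Reflect across y-axis → (3, 9)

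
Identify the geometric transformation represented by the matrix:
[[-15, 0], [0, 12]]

This matrix represents: non-uniform scaling by sx = -15, sy = 12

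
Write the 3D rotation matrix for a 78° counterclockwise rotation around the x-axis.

Rotation matrix for counterclockwise 78° around x-axis:
cos(78°) = 0.2079, sin(78°) = 0.9781
Result: [[1, 0, 0], [0, 0.2079, -0.9781], [0, 0.9781, 0.2079]]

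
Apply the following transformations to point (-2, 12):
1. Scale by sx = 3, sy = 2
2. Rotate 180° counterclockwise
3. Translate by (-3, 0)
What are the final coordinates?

Step 1: Scale → (-6, 24)
Step 2: Rotate 180° → (6, -24)
Step 3: Translate → (3, -24)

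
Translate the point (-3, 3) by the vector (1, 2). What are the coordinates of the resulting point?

Translation by (1, 2) (homogeneous matrix [[1, 0, 1], [0, 1, 2], [0, 0, 1]]):
x' = -3 + 1 = -2
y' = 3 + 2 = 5
Result: (-2, 5)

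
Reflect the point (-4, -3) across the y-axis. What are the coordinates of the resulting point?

Reflection across y-axis: (-4, -3) → (4, -3)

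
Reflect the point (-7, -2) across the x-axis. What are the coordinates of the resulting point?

Reflection across x-axis: (-7, -2) → (-7, 2)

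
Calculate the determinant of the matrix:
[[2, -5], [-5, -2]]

For a 2×2 matrix [[a, b], [c, d]], det = ad - bc
det = (2)(-2) - (-5)(-5) = -4 - 25 = -29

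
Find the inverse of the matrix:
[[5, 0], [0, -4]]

For [[a,b],[c,d]], inverse = (1/det)·[[d,-b],[-c,a]]
det = (5)(-4) - (0)(0) = -20 - 0 = -20
Inverse = (1/-20)·[[-4, 0], [0, 5]]
= [[1/5, 0], [0, -1/4]]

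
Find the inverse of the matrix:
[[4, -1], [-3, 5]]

For [[a,b],[c,d]], inverse = (1/det)·[[d,-b],[-c,a]]
det = (4)(5) - (-1)(-3) = 20 - 3 = 17
Inverse = (1/17)·[[5, 1], [3, 4]]
= [[5/17, 1/17], [3/17, 4/17]]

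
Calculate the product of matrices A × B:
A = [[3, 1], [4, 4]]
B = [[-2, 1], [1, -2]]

Matrix multiplication:
C[0][0] = 3×-2 + 1×1 = -5
C[0][1] = 3×1 + 1×-2 = 1
C[1][0] = 4×-2 + 4×1 = -4
C[1][1] = 4×1 + 4×-2 = -4
Result: [[-5, 1], [-4, -4]]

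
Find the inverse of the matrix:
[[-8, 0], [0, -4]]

For [[a,b],[c,d]], inverse = (1/det)·[[d,-b],[-c,a]]
det = (-8)(-4) - (0)(0) = 32 - 0 = 32
Inverse = (1/32)·[[-4, 0], [0, -8]]
= [[-1/8, 0], [0, -1/4]]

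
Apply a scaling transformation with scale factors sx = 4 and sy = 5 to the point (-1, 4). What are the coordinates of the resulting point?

Scaling matrix:
[[4, 0], [0, 5]]
Result: (-1 × 4, 4 × 5) = (-4, 20)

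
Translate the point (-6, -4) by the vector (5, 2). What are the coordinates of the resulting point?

Translation by (5, 2) (homogeneous matrix [[1, 0, 5], [0, 1, 2], [0, 0, 1]]):
x' = -6 + 5 = -1
y' = -4 + 2 = -2
Result: (-1, -2)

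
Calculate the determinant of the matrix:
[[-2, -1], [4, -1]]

For a 2×2 matrix [[a, b], [c, d]], det = ad - bc
det = (-2)(-1) - (-1)(4) = 2 - -4 = 6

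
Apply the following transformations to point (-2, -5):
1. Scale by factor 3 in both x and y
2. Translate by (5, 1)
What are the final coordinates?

Step 1: Scale (-2, -5) by 3 → (-6, -15)
Step 2: Translate by (5, 1) → (-1, -14)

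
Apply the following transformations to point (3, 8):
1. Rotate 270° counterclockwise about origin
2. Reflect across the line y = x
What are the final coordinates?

Step 1: Rotate 270° → (8, -3)
Step 2: Reflect across line y = x → (-3, 8)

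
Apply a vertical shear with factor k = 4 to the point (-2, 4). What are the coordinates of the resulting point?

Shear matrix for vertical shear with factor k = 4:
[[1, 0], [4, 1]]
Result: (-2, 4) → (-2, -4)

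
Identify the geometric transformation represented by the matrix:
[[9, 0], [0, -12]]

This matrix represents: non-uniform scaling by sx = 9, sy = -12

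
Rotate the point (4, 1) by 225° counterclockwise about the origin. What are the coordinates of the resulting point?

Rotation matrix for 225°: [[cos 225°, -sin 225°], [sin 225°, cos 225°]] ≈ [[-0.707107, 0.707107], [-0.707107, -0.707107]]
[[-0.707107, 0.707107], [-0.707107, -0.707107]] × [4, 1]ᵀ ≈ [-2.1213, -3.5355]ᵀ
Result: (-2.1213, -3.5355)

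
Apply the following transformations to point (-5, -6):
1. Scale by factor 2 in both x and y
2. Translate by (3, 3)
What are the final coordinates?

Step 1: Scale (-5, -6) by 2 → (-10, -12)
Step 2: Translate by (3, 3) → (-7, -9)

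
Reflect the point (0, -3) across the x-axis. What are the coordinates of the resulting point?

Reflection across x-axis: (0, -3) → (0, 3)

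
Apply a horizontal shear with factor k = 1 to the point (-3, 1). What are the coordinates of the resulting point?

Shear matrix for horizontal shear with factor k = 1:
[[1, 1], [0, 1]]
Result: (-3, 1) → (-2, 1)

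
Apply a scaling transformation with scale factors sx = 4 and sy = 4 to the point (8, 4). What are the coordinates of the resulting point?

Scaling matrix:
[[4, 0], [0, 4]]
Result: (8 × 4, 4 × 4) = (32, 16)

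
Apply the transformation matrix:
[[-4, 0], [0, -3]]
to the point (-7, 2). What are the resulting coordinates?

Matrix multiplication:
[[-4, 0], [0, -3]] × [-7, 2]ᵀ
= [(-4)(-7) + (0)(2), (0)(-7) + (-3)(2)]ᵀ
= [28, -6]ᵀ
Result: (28, -6)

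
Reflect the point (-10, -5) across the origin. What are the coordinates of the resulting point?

Reflection across origin: (-10, -5) → (10, 5)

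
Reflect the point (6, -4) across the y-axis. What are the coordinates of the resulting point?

Reflection across y-axis: (6, -4) → (-6, -4)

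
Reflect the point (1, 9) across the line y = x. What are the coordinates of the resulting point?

Reflection across line y = x: (1, 9) → (9, 1)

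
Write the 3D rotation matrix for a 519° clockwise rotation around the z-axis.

Rotation matrix for clockwise 519° around z-axis:
A clockwise rotation by 519° is a counterclockwise rotation by -519°.
cos(-519°) = -0.9336, sin(-519°) = -0.3584
Result: [[-0.9336, 0.3584, 0], [-0.3584, -0.9336, 0], [0, 0, 1]]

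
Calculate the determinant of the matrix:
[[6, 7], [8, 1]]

For a 2×2 matrix [[a, b], [c, d]], det = ad - bc
det = (6)(1) - (7)(8) = 6 - 56 = -50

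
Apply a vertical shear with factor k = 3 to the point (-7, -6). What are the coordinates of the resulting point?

Shear matrix for vertical shear with factor k = 3:
[[1, 0], [3, 1]]
Result: (-7, -6) → (-7, -27)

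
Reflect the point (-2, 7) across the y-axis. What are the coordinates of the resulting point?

Reflection across y-axis: (-2, 7) → (2, 7)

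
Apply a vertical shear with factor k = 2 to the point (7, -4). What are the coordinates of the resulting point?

Shear matrix for vertical shear with factor k = 2:
[[1, 0], [2, 1]]
Result: (7, -4) → (7, 10)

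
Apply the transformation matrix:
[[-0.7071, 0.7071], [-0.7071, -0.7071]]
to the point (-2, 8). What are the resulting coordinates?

Matrix multiplication:
[[-0.7071, 0.7071], [-0.7071, -0.7071]] × [-2, 8]ᵀ
= [(-0.7071)(-2) + (0.7071)(8), (-0.7071)(-2) + (-0.7071)(8)]ᵀ
= [7.0710, -4.2426]ᵀ
Result: (7.0710, -4.2426)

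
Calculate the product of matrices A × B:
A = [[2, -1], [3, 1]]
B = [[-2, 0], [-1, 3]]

Matrix multiplication:
C[0][0] = 2×-2 + -1×-1 = -3
C[0][1] = 2×0 + -1×3 = -3
C[1][0] = 3×-2 + 1×-1 = -7
C[1][1] = 3×0 + 1×3 = 3
Result: [[-3, -3], [-7, 3]]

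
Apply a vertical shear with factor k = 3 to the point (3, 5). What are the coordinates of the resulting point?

Shear matrix for vertical shear with factor k = 3:
[[1, 0], [3, 1]]
Result: (3, 5) → (3, 14)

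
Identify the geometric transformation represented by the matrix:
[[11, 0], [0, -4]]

This matrix represents: non-uniform scaling by sx = 11, sy = -4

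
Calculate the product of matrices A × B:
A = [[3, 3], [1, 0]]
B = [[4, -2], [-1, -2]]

Matrix multiplication:
C[0][0] = 3×4 + 3×-1 = 9
C[0][1] = 3×-2 + 3×-2 = -12
C[1][0] = 1×4 + 0×-1 = 4
C[1][1] = 1×-2 + 0×-2 = -2
Result: [[9, -12], [4, -2]]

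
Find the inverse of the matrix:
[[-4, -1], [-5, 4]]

For [[a,b],[c,d]], inverse = (1/det)·[[d,-b],[-c,a]]
det = (-4)(4) - (-1)(-5) = -16 - 5 = -21
Inverse = (1/-21)·[[4, 1], [5, -4]]
= [[-4/21, -1/21], [-5/21, 4/21]]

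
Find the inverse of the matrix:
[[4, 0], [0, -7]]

For [[a,b],[c,d]], inverse = (1/det)·[[d,-b],[-c,a]]
det = (4)(-7) - (0)(0) = -28 - 0 = -28
Inverse = (1/-28)·[[-7, 0], [0, 4]]
= [[1/4, 0], [0, -1/7]]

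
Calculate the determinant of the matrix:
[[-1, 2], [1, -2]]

For a 2×2 matrix [[a, b], [c, d]], det = ad - bc
det = (-1)(-2) - (2)(1) = 2 - 2 = 0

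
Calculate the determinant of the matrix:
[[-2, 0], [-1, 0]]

For a 2×2 matrix [[a, b], [c, d]], det = ad - bc
det = (-2)(0) - (0)(-1) = 0 - 0 = 0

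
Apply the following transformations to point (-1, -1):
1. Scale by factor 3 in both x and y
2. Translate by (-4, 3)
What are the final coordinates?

Step 1: Scale (-1, -1) by 3 → (-3, -3)
Step 2: Translate by (-4, 3) → (-7, 0)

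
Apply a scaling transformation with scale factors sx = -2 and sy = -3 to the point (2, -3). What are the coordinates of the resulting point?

Scaling matrix:
[[-2, 0], [0, -3]]
Result: (2 × -2, -3 × -3) = (-4, 9)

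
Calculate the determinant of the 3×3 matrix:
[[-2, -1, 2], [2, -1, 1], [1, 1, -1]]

Expansion along first row:
det = -2·det([[-1,1],[1,-1]]) - -1·det([[2,1],[1,-1]]) + 2·det([[2,-1],[1,1]])
    = -2·(-1·-1 - 1·1) - -1·(2·-1 - 1·1) + 2·(2·1 - -1·1)
    = -2·0 - -1·-3 + 2·3
    = 0 + -3 + 6 = 3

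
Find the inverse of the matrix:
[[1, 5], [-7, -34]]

For [[a,b],[c,d]], inverse = (1/det)·[[d,-b],[-c,a]]
det = (1)(-34) - (5)(-7) = -34 - -35 = 1
Inverse = [[-34, -5], [7, 1]]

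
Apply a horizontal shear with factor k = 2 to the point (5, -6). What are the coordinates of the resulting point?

Shear matrix for horizontal shear with factor k = 2:
[[1, 2], [0, 1]]
Result: (5, -6) → (-7, -6)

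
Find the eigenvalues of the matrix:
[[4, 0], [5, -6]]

Characteristic equation: det(A - λI) = 0
λ² - (trace)λ + (det) = 0
trace = 4 + -6 = -2, det = (4)(-6) - (0)(5) = -24
λ² - (-2)λ + (-24) = 0
λ = (-2 ± √((-2)² - 4·(-24))) / 2 = (-2 ± √100) / 2
Solving: λ = -6, 4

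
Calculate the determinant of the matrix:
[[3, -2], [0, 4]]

For a 2×2 matrix [[a, b], [c, d]], det = ad - bc
det = (3)(4) - (-2)(0) = 12 - 0 = 12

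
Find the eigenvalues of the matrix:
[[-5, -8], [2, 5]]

Characteristic equation: det(A - λI) = 0
λ² - (trace)λ + (det) = 0
trace = -5 + 5 = 0, det = (-5)(5) - (-8)(2) = -9
λ² - (0)λ + (-9) = 0
λ = (0 ± √((0)² - 4·(-9))) / 2 = (0 ± √36) / 2
Solving: λ = -3, 3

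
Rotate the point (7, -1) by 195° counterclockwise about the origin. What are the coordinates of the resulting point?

Rotation matrix for 195°: [[cos 195°, -sin 195°], [sin 195°, cos 195°]] ≈ [[-0.965926, 0.258819], [-0.258819, -0.965926]]
[[-0.965926, 0.258819], [-0.258819, -0.965926]] × [7, -1]ᵀ ≈ [-7.0203, -0.8458]ᵀ
Result: (-7.0203, -0.8458)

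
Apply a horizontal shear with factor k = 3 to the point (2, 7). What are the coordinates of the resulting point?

Shear matrix for horizontal shear with factor k = 3:
[[1, 3], [0, 1]]
Result: (2, 7) → (23, 7)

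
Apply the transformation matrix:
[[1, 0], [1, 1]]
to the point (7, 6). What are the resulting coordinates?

Matrix multiplication:
[[1, 0], [1, 1]] × [7, 6]ᵀ
= [(1)(7) + (0)(6), (1)(7) + (1)(6)]ᵀ
= [7, 13]ᵀ
Result: (7, 13)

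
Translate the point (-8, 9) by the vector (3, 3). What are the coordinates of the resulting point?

Translation by (3, 3) (homogeneous matrix [[1, 0, 3], [0, 1, 3], [0, 0, 1]]):
x' = -8 + 3 = -5
y' = 9 + 3 = 12
Result: (-5, 12)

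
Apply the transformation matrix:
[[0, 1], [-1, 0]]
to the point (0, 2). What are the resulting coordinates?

Matrix multiplication:
[[0, 1], [-1, 0]] × [0, 2]ᵀ
= [(0)(0) + (1)(2), (-1)(0) + (0)(2)]ᵀ
= [2, 0]ᵀ
Result: (2, 0)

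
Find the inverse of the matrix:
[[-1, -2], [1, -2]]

For [[a,b],[c,d]], inverse = (1/det)·[[d,-b],[-c,a]]
det = (-1)(-2) - (-2)(1) = 2 - -2 = 4
Inverse = (1/4)·[[-2, 2], [-1, -1]]
= [[-1/2, 1/2], [-1/4, -1/4]]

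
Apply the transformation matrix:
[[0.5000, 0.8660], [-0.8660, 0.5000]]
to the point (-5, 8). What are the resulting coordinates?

Matrix multiplication:
[[0.5000, 0.8660], [-0.8660, 0.5000]] × [-5, 8]ᵀ
= [(0.5000)(-5) + (0.8660)(8), (-0.8660)(-5) + (0.5000)(8)]ᵀ
= [4.4280, 8.3300]ᵀ
Result: (4.4280, 8.3300)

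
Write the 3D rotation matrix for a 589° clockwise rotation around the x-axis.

Rotation matrix for clockwise 589° around x-axis:
A clockwise rotation by 589° is a counterclockwise rotation by -589°.
cos(-589°) = -0.6561, sin(-589°) = 0.7547
Result: [[1, 0, 0], [0, -0.6561, -0.7547], [0, 0.7547, -0.6561]]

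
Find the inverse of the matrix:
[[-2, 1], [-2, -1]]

For [[a,b],[c,d]], inverse = (1/det)·[[d,-b],[-c,a]]
det = (-2)(-1) - (1)(-2) = 2 - -2 = 4
Inverse = (1/4)·[[-1, -1], [2, -2]]
= [[-1/4, -1/4], [1/2, -1/2]]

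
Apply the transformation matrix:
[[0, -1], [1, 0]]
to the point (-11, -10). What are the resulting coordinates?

Matrix multiplication:
[[0, -1], [1, 0]] × [-11, -10]ᵀ
= [(0)(-11) + (-1)(-10), (1)(-11) + (0)(-10)]ᵀ
= [10, -11]ᵀ
Result: (10, -11)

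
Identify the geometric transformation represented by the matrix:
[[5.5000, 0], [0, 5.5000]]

This matrix represents: uniform scaling by factor 5.5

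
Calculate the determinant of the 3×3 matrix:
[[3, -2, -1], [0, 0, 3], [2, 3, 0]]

Expansion along first row:
det = 3·det([[0,3],[3,0]]) - -2·det([[0,3],[2,0]]) + -1·det([[0,0],[2,3]])
    = 3·(0·0 - 3·3) - -2·(0·0 - 3·2) + -1·(0·3 - 0·2)
    = 3·-9 - -2·-6 + -1·0
    = -27 + -12 + 0 = -39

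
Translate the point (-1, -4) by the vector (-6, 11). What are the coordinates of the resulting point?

Translation by (-6, 11) (homogeneous matrix [[1, 0, -6], [0, 1, 11], [0, 0, 1]]):
x' = -1 + -6 = -7
y' = -4 + 11 = 7
Result: (-7, 7)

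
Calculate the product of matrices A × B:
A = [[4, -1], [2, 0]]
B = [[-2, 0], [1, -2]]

Matrix multiplication:
C[0][0] = 4×-2 + -1×1 = -9
C[0][1] = 4×0 + -1×-2 = 2
C[1][0] = 2×-2 + 0×1 = -4
C[1][1] = 2×0 + 0×-2 = 0
Result: [[-9, 2], [-4, 0]]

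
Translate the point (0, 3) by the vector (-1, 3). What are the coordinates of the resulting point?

Translation by (-1, 3) (homogeneous matrix [[1, 0, -1], [0, 1, 3], [0, 0, 1]]):
x' = 0 + -1 = -1
y' = 3 + 3 = 6
Result: (-1, 6)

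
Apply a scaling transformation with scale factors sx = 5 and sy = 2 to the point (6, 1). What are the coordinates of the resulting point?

Scaling matrix:
[[5, 0], [0, 2]]
Result: (6 × 5, 1 × 2) = (30, 2)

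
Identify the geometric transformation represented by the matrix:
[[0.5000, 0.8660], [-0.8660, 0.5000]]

This matrix represents: rotation by 300° counterclockwise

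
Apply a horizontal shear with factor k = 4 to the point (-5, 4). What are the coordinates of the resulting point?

Shear matrix for horizontal shear with factor k = 4:
[[1, 4], [0, 1]]
Result: (-5, 4) → (11, 4)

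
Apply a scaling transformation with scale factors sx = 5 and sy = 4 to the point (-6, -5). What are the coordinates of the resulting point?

Scaling matrix:
[[5, 0], [0, 4]]
Result: (-6 × 5, -5 × 4) = (-30, -20)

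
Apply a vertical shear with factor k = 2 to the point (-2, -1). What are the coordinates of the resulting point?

Shear matrix for vertical shear with factor k = 2:
[[1, 0], [2, 1]]
Result: (-2, -1) → (-2, -5)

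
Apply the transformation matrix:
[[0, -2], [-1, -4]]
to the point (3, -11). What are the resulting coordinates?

Matrix multiplication:
[[0, -2], [-1, -4]] × [3, -11]ᵀ
= [(0)(3) + (-2)(-11), (-1)(3) + (-4)(-11)]ᵀ
= [22, 41]ᵀ
Result: (22, 41)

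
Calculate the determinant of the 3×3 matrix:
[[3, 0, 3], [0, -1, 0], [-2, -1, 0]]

Expansion along first row:
det = 3·det([[-1,0],[-1,0]]) - 0·det([[0,0],[-2,0]]) + 3·det([[0,-1],[-2,-1]])
    = 3·(-1·0 - 0·-1) - 0·(0·0 - 0·-2) + 3·(0·-1 - -1·-2)
    = 3·0 - 0·0 + 3·-2
    = 0 + 0 + -6 = -6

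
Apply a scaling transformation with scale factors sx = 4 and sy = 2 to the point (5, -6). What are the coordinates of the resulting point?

Scaling matrix:
[[4, 0], [0, 2]]
Result: (5 × 4, -6 × 2) = (20, -12)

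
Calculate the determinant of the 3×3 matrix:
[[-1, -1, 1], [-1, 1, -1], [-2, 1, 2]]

Expansion along first row:
det = -1·det([[1,-1],[1,2]]) - -1·det([[-1,-1],[-2,2]]) + 1·det([[-1,1],[-2,1]])
    = -1·(1·2 - -1·1) - -1·(-1·2 - -1·-2) + 1·(-1·1 - 1·-2)
    = -1·3 - -1·-4 + 1·1
    = -3 + -4 + 1 = -6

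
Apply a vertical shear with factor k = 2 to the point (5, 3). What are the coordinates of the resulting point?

Shear matrix for vertical shear with factor k = 2:
[[1, 0], [2, 1]]
Result: (5, 3) → (5, 13)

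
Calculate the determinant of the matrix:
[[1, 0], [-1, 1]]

For a 2×2 matrix [[a, b], [c, d]], det = ad - bc
det = (1)(1) - (0)(-1) = 1 - 0 = 1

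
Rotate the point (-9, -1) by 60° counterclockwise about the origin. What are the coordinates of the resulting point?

Rotation matrix for 60°: [[cos 60°, -sin 60°], [sin 60°, cos 60°]] ≈ [[0.500000, -0.866025], [0.866025, 0.500000]]
[[0.500000, -0.866025], [0.866025, 0.500000]] × [-9, -1]ᵀ ≈ [-3.6340, -8.2942]ᵀ
Result: (-3.6340, -8.2942)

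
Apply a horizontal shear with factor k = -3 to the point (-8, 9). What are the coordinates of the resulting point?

Shear matrix for horizontal shear with factor k = -3:
[[1, -3], [0, 1]]
Result: (-8, 9) → (-35, 9)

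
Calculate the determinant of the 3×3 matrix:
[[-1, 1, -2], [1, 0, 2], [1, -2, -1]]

Expansion along first row:
det = -1·det([[0,2],[-2,-1]]) - 1·det([[1,2],[1,-1]]) + -2·det([[1,0],[1,-2]])
    = -1·(0·-1 - 2·-2) - 1·(1·-1 - 2·1) + -2·(1·-2 - 0·1)
    = -1·4 - 1·-3 + -2·-2
    = -4 + 3 + 4 = 3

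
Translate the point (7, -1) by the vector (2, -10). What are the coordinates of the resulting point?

Translation by (2, -10) (homogeneous matrix [[1, 0, 2], [0, 1, -10], [0, 0, 1]]):
x' = 7 + 2 = 9
y' = -1 + -10 = -11
Result: (9, -11)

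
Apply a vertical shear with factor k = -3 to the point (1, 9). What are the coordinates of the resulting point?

Shear matrix for vertical shear with factor k = -3:
[[1, 0], [-3, 1]]
Result: (1, 9) → (1, 6)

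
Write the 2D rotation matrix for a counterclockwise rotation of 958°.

Rotation matrix formula: [[cos θ, -sin θ], [sin θ, cos θ]]
For θ = 958°:
cos(958°) = -0.5299
sin(958°) = -0.8480
Result: [[-0.5299, 0.8480], [-0.8480, -0.5299]]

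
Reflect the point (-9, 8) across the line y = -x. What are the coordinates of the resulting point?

Reflection across line y = -x: (-9, 8) → (-8, 9)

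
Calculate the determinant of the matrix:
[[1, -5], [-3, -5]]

For a 2×2 matrix [[a, b], [c, d]], det = ad - bc
det = (1)(-5) - (-5)(-3) = -5 - 15 = -20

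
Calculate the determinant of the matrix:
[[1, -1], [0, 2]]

For a 2×2 matrix [[a, b], [c, d]], det = ad - bc
det = (1)(2) - (-1)(0) = 2 - 0 = 2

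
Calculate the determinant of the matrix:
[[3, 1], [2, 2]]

For a 2×2 matrix [[a, b], [c, d]], det = ad - bc
det = (3)(2) - (1)(2) = 6 - 2 = 4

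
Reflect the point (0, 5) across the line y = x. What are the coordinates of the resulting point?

Reflection across line y = x: (0, 5) → (5, 0)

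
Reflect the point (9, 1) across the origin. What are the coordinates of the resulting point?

Reflection across origin: (9, 1) → (-9, -1)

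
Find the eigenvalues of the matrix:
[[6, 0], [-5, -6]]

Characteristic equation: det(A - λI) = 0
λ² - (trace)λ + (det) = 0
trace = 6 + -6 = 0, det = (6)(-6) - (0)(-5) = -36
λ² - (0)λ + (-36) = 0
λ = (0 ± √((0)² - 4·(-36))) / 2 = (0 ± √144) / 2
Solving: λ = -6, 6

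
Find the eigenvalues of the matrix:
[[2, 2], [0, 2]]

Characteristic equation: det(A - λI) = 0
λ² - (trace)λ + (det) = 0
trace = 2 + 2 = 4, det = (2)(2) - (2)(0) = 4
λ² - (4)λ + (4) = 0
λ = (4 ± √((4)² - 4·(4))) / 2 = (4 ± √0) / 2
Solving: λ = 2, 2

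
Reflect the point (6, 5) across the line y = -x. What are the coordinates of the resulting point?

Reflection across line y = -x: (6, 5) → (-5, -6)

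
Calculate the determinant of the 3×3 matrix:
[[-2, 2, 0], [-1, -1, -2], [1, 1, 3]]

Expansion along first row:
det = -2·det([[-1,-2],[1,3]]) - 2·det([[-1,-2],[1,3]]) + 0·det([[-1,-1],[1,1]])
    = -2·(-1·3 - -2·1) - 2·(-1·3 - -2·1) + 0·(-1·1 - -1·1)
    = -2·-1 - 2·-1 + 0·0
    = 2 + 2 + 0 = 4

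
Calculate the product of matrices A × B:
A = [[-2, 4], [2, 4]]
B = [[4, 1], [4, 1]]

Matrix multiplication:
C[0][0] = -2×4 + 4×4 = 8
C[0][1] = -2×1 + 4×1 = 2
C[1][0] = 2×4 + 4×4 = 24
C[1][1] = 2×1 + 4×1 = 6
Result: [[8, 2], [24, 6]]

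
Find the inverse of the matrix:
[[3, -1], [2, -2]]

For [[a,b],[c,d]], inverse = (1/det)·[[d,-b],[-c,a]]
det = (3)(-2) - (-1)(2) = -6 - -2 = -4
Inverse = (1/-4)·[[-2, 1], [-2, 3]]
= [[1/2, -1/4], [1/2, -3/4]]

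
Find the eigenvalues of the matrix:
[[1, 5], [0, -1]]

Characteristic equation: det(A - λI) = 0
λ² - (trace)λ + (det) = 0
trace = 1 + -1 = 0, det = (1)(-1) - (5)(0) = -1
λ² - (0)λ + (-1) = 0
λ = (0 ± √((0)² - 4·(-1))) / 2 = (0 ± √4) / 2
Solving: λ = -1, 1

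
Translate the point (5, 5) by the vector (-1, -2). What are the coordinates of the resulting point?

Translation by (-1, -2) (homogeneous matrix [[1, 0, -1], [0, 1, -2], [0, 0, 1]]):
x' = 5 + -1 = 4
y' = 5 + -2 = 3
Result: (4, 3)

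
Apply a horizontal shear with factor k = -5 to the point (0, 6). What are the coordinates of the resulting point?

Shear matrix for horizontal shear with factor k = -5:
[[1, -5], [0, 1]]
Result: (0, 6) → (-30, 6)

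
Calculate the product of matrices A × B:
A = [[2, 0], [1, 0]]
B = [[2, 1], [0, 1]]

Matrix multiplication:
C[0][0] = 2×2 + 0×0 = 4
C[0][1] = 2×1 + 0×1 = 2
C[1][0] = 1×2 + 0×0 = 2
C[1][1] = 1×1 + 0×1 = 1
Result: [[4, 2], [2, 1]]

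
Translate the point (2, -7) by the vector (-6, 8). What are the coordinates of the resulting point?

Translation by (-6, 8) (homogeneous matrix [[1, 0, -6], [0, 1, 8], [0, 0, 1]]):
x' = 2 + -6 = -4
y' = -7 + 8 = 1
Result: (-4, 1)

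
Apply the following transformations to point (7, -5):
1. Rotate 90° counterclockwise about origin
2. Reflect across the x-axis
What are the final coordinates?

Step 1: Rotate 90° → (5, 7)
Step 2: Reflect across x-axis → (5, -7)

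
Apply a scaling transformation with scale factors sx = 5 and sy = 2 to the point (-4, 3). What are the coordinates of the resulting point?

Scaling matrix:
[[5, 0], [0, 2]]
Result: (-4 × 5, 3 × 2) = (-20, 6)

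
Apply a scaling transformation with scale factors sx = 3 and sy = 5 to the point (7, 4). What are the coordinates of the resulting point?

Scaling matrix:
[[3, 0], [0, 5]]
Result: (7 × 3, 4 × 5) = (21, 20)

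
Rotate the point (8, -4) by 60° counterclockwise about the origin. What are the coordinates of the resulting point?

Rotation matrix for 60°: [[cos 60°, -sin 60°], [sin 60°, cos 60°]] ≈ [[0.500000, -0.866025], [0.866025, 0.500000]]
[[0.500000, -0.866025], [0.866025, 0.500000]] × [8, -4]ᵀ ≈ [7.4641, 4.9282]ᵀ
Result: (7.4641, 4.9282)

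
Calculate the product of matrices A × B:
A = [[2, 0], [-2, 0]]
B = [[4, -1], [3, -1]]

Matrix multiplication:
C[0][0] = 2×4 + 0×3 = 8
C[0][1] = 2×-1 + 0×-1 = -2
C[1][0] = -2×4 + 0×3 = -8
C[1][1] = -2×-1 + 0×-1 = 2
Result: [[8, -2], [-8, 2]]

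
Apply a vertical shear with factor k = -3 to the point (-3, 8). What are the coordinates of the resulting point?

Shear matrix for vertical shear with factor k = -3:
[[1, 0], [-3, 1]]
Result: (-3, 8) → (-3, 17)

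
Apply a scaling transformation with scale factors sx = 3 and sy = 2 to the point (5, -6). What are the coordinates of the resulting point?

Scaling matrix:
[[3, 0], [0, 2]]
Result: (5 × 3, -6 × 2) = (15, -12)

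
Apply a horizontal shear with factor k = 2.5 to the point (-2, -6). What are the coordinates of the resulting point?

Shear matrix for horizontal shear with factor k = 2.5:
[[1, 2.50], [0, 1]]
Result: (-2, -6) → (-17, -6)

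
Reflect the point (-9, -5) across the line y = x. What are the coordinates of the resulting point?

Reflection across line y = x: (-9, -5) → (-5, -9)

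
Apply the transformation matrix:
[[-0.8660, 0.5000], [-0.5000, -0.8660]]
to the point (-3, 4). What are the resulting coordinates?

Matrix multiplication:
[[-0.8660, 0.5000], [-0.5000, -0.8660]] × [-3, 4]ᵀ
= [(-0.8660)(-3) + (0.5000)(4), (-0.5000)(-3) + (-0.8660)(4)]ᵀ
= [4.5980, -1.9640]ᵀ
Result: (4.5980, -1.9640)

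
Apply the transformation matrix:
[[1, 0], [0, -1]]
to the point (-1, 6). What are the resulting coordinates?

Matrix multiplication:
[[1, 0], [0, -1]] × [-1, 6]ᵀ
= [(1)(-1) + (0)(6), (0)(-1) + (-1)(6)]ᵀ
= [-1, -6]ᵀ
Result: (-1, -6)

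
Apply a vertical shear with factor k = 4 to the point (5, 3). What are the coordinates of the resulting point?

Shear matrix for vertical shear with factor k = 4:
[[1, 0], [4, 1]]
Result: (5, 3) → (5, 23)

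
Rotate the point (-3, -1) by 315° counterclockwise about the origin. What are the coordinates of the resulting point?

Rotation matrix for 315°: [[cos 315°, -sin 315°], [sin 315°, cos 315°]] ≈ [[0.707107, 0.707107], [-0.707107, 0.707107]]
[[0.707107, 0.707107], [-0.707107, 0.707107]] × [-3, -1]ᵀ ≈ [-2.8284, 1.4142]ᵀ
Result: (-2.8284, 1.4142)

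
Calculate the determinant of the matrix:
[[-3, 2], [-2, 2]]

For a 2×2 matrix [[a, b], [c, d]], det = ad - bc
det = (-3)(2) - (2)(-2) = -6 - -4 = -2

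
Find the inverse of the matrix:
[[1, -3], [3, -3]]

For [[a,b],[c,d]], inverse = (1/det)·[[d,-b],[-c,a]]
det = (1)(-3) - (-3)(3) = -3 - -9 = 6
Inverse = (1/6)·[[-3, 3], [-3, 1]]
= [[-1/2, 1/2], [-1/2, 1/6]]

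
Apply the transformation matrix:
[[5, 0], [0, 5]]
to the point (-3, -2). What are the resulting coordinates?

Matrix multiplication:
[[5, 0], [0, 5]] × [-3, -2]ᵀ
= [(5)(-3) + (0)(-2), (0)(-3) + (5)(-2)]ᵀ
= [-15, -10]ᵀ
Result: (-15, -10)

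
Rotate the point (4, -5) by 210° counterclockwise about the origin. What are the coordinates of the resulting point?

Rotation matrix for 210°: [[cos 210°, -sin 210°], [sin 210°, cos 210°]] ≈ [[-0.866025, 0.500000], [-0.500000, -0.866025]]
[[-0.866025, 0.500000], [-0.500000, -0.866025]] × [4, -5]ᵀ ≈ [-5.9641, 2.3301]ᵀ
Result: (-5.9641, 2.3301)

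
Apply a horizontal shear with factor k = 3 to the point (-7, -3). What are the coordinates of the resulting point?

Shear matrix for horizontal shear with factor k = 3:
[[1, 3], [0, 1]]
Result: (-7, -3) → (-16, -3)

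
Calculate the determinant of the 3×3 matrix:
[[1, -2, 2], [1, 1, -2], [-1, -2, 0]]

Expansion along first row:
det = 1·det([[1,-2],[-2,0]]) - -2·det([[1,-2],[-1,0]]) + 2·det([[1,1],[-1,-2]])
    = 1·(1·0 - -2·-2) - -2·(1·0 - -2·-1) + 2·(1·-2 - 1·-1)
    = 1·-4 - -2·-2 + 2·-1
    = -4 + -4 + -2 = -10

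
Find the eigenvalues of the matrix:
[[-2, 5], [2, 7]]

Characteristic equation: det(A - λI) = 0
λ² - (trace)λ + (det) = 0
trace = -2 + 7 = 5, det = (-2)(7) - (5)(2) = -24
λ² - (5)λ + (-24) = 0
λ = (5 ± √((5)² - 4·(-24))) / 2 = (5 ± √121) / 2
Solving: λ = -3, 8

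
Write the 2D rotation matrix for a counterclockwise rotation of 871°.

Rotation matrix formula: [[cos θ, -sin θ], [sin θ, cos θ]]
For θ = 871°:
cos(871°) = -0.8746
sin(871°) = 0.4848
Result: [[-0.8746, -0.4848], [0.4848, -0.8746]]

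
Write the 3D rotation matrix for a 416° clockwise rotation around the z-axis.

Rotation matrix for clockwise 416° around z-axis:
A clockwise rotation by 416° is a counterclockwise rotation by -416°.
cos(-416°) = 0.5592, sin(-416°) = -0.8290
Result: [[0.5592, 0.8290, 0], [-0.8290, 0.5592, 0], [0, 0, 1]]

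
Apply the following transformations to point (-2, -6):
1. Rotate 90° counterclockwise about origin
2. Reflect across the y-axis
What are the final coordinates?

Step 1: Rotate 90° → (6, -2)
Step 2: Reflect across y-axis → (-6, -2)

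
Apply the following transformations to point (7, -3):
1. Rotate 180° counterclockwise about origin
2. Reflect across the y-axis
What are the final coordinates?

Step 1: Rotate 180° → (-7, 3)
Step 2: Reflect across y-axis → (7, 3)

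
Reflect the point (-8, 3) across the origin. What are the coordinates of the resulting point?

Reflection across origin: (-8, 3) → (8, -3)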